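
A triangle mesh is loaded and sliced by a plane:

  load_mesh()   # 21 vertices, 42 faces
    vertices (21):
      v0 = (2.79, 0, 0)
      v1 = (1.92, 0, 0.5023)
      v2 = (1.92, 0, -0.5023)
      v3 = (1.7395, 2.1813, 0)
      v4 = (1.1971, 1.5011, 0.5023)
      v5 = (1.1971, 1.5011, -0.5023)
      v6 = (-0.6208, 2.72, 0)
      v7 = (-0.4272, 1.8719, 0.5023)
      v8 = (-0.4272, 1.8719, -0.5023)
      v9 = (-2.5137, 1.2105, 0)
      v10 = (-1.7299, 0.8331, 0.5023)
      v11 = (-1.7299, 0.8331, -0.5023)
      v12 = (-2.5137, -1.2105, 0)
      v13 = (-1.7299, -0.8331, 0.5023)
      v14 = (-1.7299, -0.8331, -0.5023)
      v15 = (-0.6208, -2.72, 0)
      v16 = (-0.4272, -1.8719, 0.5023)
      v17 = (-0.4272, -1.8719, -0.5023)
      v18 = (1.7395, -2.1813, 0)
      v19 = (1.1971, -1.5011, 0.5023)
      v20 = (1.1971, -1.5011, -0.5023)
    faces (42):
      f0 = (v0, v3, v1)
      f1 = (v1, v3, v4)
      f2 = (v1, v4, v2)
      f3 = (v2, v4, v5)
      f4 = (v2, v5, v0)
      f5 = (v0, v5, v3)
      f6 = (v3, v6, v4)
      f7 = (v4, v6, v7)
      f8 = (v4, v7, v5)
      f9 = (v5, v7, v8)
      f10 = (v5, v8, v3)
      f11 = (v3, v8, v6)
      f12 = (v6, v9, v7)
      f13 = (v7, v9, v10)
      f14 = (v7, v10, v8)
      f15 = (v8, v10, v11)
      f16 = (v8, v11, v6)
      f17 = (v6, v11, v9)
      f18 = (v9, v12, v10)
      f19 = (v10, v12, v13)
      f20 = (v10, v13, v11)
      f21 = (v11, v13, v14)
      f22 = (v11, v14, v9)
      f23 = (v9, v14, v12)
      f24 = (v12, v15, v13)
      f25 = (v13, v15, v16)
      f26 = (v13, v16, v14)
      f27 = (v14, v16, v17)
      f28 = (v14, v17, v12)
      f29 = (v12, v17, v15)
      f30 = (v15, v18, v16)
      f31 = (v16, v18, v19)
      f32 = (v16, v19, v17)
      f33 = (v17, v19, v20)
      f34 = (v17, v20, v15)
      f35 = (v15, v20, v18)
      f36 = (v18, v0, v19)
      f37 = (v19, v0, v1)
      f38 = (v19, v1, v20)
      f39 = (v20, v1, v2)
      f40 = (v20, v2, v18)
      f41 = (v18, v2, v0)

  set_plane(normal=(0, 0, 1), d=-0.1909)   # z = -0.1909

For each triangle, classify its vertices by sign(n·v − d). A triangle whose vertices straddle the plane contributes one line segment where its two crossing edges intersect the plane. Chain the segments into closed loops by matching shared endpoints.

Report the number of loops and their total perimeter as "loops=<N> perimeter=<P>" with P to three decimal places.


Straddling triangles (28 of 42):
  (v1,v4,v2) [++-] → (1.69592, 0.465302, -0.1909)–(1.92, 0, -0.1909)  len=0.5164
  (v2,v4,v5) [-+-] → (1.69592, 0.465302, -0.1909)–(1.1971, 1.5011, -0.1909)  len=1.1497
  (v2,v5,v0) [--+] → (2.18462, 0.570496, -0.1909)–(2.45935, 0, -0.1909)  len=0.6332
  (v0,v5,v3) [+-+] → (2.18462, 0.570496, -0.1909)–(1.53336, 1.92279, -0.1909)  len=1.5009
  (v4,v7,v5) [++-] → (0.693609, 1.61604, -0.1909)–(1.1971, 1.5011, -0.1909)  len=0.5164
  (v5,v7,v8) [-+-] → (0.693609, 1.61604, -0.1909)–(-0.4272, 1.8719, -0.1909)  len=1.1496
  (v5,v8,v3) [--+] → (0.916042, 2.06371, -0.1909)–(1.53336, 1.92279, -0.1909)  len=0.6332
  (v3,v8,v6) [+-+] → (0.916042, 2.06371, -0.1909)–(-0.547222, 2.39768, -0.1909)  len=1.5009
  (v7,v10,v8) [++-] → (-0.831003, 1.5499, -0.1909)–(-0.4272, 1.8719, -0.1909)  len=0.5165
  (v8,v10,v11) [-+-] → (-0.831003, 1.5499, -0.1909)–(-1.7299, 0.8331, -0.1909)  len=1.1497
  (v8,v11,v6) [--+] → (-1.04232, 2.00288, -0.1909)–(-0.547222, 2.39768, -0.1909)  len=0.6332
  (v6,v11,v9) [+-+] → (-1.04232, 2.00288, -0.1909)–(-2.21582, 1.06707, -0.1909)  len=1.5009
  (v10,v13,v11) [++-] → (-1.7299, 0.316621, -0.1909)–(-1.7299, 0.8331, -0.1909)  len=0.5165
  (v11,v13,v14) [-+-] → (-1.7299, 0.316621, -0.1909)–(-1.7299, -0.8331, -0.1909)  len=1.1497
  (v11,v14,v9) [--+] → (-2.21582, 0.433826, -0.1909)–(-2.21582, 1.06707, -0.1909)  len=0.6332
  (v9,v14,v12) [+-+] → (-2.21582, 0.433826, -0.1909)–(-2.21582, -1.06707, -0.1909)  len=1.5009
  (v13,v16,v14) [++-] → (-1.3261, -1.1551, -0.1909)–(-1.7299, -0.8331, -0.1909)  len=0.5165
  (v14,v16,v17) [-+-] → (-1.3261, -1.1551, -0.1909)–(-0.4272, -1.8719, -0.1909)  len=1.1497
  (v14,v17,v12) [--+] → (-1.72072, -1.46187, -0.1909)–(-2.21582, -1.06707, -0.1909)  len=0.6332
  (v12,v17,v15) [+-+] → (-1.72072, -1.46187, -0.1909)–(-0.547222, -2.39768, -0.1909)  len=1.5009
  (v16,v19,v17) [++-] → (0.076291, -1.75696, -0.1909)–(-0.4272, -1.8719, -0.1909)  len=0.5164
  (v17,v19,v20) [-+-] → (0.076291, -1.75696, -0.1909)–(1.1971, -1.5011, -0.1909)  len=1.1496
  (v17,v20,v15) [--+] → (0.0700961, -2.25675, -0.1909)–(-0.547222, -2.39768, -0.1909)  len=0.6332
  (v15,v20,v18) [+-+] → (0.0700961, -2.25675, -0.1909)–(1.53336, -1.92279, -0.1909)  len=1.5009
  (v19,v1,v20) [++-] → (1.42118, -1.0358, -0.1909)–(1.1971, -1.5011, -0.1909)  len=0.5164
  (v20,v1,v2) [-+-] → (1.42118, -1.0358, -0.1909)–(1.92, 0, -0.1909)  len=1.1497
  (v20,v2,v18) [--+] → (1.8081, -1.35229, -0.1909)–(1.53336, -1.92279, -0.1909)  len=0.6332
  (v18,v2,v0) [+-+] → (1.8081, -1.35229, -0.1909)–(2.45935, 0, -0.1909)  len=1.5009

Chained into 2 loop(s):
  loop 1: 14 segments, perimeter = 11.6629
  loop 2: 14 segments, perimeter = 14.9390
Total perimeter = 26.602

loops=2 perimeter=26.602


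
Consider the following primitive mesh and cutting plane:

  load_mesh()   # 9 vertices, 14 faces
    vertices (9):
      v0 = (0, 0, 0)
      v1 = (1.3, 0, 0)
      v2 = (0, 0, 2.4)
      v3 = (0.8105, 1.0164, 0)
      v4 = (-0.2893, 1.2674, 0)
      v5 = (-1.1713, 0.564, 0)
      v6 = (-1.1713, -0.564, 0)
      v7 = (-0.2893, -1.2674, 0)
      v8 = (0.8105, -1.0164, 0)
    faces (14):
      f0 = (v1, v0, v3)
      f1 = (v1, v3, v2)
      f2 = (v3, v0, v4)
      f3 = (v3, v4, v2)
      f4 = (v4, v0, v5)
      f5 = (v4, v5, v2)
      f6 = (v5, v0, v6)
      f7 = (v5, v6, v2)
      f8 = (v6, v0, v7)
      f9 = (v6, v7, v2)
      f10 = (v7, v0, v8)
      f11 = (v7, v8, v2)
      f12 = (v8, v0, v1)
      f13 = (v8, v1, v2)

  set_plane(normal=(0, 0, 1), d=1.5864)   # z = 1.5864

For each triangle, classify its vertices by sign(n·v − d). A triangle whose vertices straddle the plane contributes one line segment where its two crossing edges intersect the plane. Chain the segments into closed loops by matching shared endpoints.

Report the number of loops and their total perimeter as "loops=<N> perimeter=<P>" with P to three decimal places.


loops=1 perimeter=2.677

Straddling triangles (7 of 14):
  (v1,v3,v2) [--+] → (0.274759, 0.34456, 1.5864)–(0.4407, 0, 1.5864)  len=0.3824
  (v3,v4,v2) [--+] → (-0.0980727, 0.429649, 1.5864)–(0.274759, 0.34456, 1.5864)  len=0.3824
  (v4,v5,v2) [--+] → (-0.397071, 0.191196, 1.5864)–(-0.0980727, 0.429649, 1.5864)  len=0.3824
  (v5,v6,v2) [--+] → (-0.397071, -0.191196, 1.5864)–(-0.397071, 0.191196, 1.5864)  len=0.3824
  (v6,v7,v2) [--+] → (-0.0980727, -0.429649, 1.5864)–(-0.397071, -0.191196, 1.5864)  len=0.3824
  (v7,v8,v2) [--+] → (0.274759, -0.34456, 1.5864)–(-0.0980727, -0.429649, 1.5864)  len=0.3824
  (v8,v1,v2) [--+] → (0.4407, 0, 1.5864)–(0.274759, -0.34456, 1.5864)  len=0.3824

Chained into 1 loop(s):
  loop 1: 7 segments, perimeter = 2.6770
Total perimeter = 2.677


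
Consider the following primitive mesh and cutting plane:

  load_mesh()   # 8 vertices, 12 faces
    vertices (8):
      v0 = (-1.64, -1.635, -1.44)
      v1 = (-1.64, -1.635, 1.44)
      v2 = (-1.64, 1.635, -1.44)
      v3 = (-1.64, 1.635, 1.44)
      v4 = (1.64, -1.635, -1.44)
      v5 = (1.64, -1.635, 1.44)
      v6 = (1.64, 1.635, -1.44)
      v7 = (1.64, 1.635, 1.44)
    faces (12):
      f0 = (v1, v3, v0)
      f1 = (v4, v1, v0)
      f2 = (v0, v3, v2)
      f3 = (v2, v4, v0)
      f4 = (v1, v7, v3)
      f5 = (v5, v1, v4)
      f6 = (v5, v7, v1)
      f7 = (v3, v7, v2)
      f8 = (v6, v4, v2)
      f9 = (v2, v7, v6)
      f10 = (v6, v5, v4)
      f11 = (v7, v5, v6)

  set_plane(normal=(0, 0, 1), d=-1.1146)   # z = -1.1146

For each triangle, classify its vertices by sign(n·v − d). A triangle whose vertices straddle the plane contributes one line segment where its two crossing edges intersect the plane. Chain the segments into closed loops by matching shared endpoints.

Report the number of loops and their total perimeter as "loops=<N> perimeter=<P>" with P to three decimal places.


loops=1 perimeter=13.100

Straddling triangles (8 of 12):
  (v1,v3,v0) [++-] → (-1.64, -1.26554, -1.1146)–(-1.64, -1.635, -1.1146)  len=0.3695
  (v4,v1,v0) [-+-] → (1.26941, -1.635, -1.1146)–(-1.64, -1.635, -1.1146)  len=2.9094
  (v0,v3,v2) [-+-] → (-1.64, -1.26554, -1.1146)–(-1.64, 1.635, -1.1146)  len=2.9005
  (v5,v1,v4) [++-] → (1.26941, -1.635, -1.1146)–(1.64, -1.635, -1.1146)  len=0.3706
  (v3,v7,v2) [++-] → (-1.26941, 1.635, -1.1146)–(-1.64, 1.635, -1.1146)  len=0.3706
  (v2,v7,v6) [-+-] → (-1.26941, 1.635, -1.1146)–(1.64, 1.635, -1.1146)  len=2.9094
  (v6,v5,v4) [-+-] → (1.64, 1.26554, -1.1146)–(1.64, -1.635, -1.1146)  len=2.9005
  (v7,v5,v6) [++-] → (1.64, 1.26554, -1.1146)–(1.64, 1.635, -1.1146)  len=0.3695

Chained into 1 loop(s):
  loop 1: 8 segments, perimeter = 13.1000
Total perimeter = 13.100


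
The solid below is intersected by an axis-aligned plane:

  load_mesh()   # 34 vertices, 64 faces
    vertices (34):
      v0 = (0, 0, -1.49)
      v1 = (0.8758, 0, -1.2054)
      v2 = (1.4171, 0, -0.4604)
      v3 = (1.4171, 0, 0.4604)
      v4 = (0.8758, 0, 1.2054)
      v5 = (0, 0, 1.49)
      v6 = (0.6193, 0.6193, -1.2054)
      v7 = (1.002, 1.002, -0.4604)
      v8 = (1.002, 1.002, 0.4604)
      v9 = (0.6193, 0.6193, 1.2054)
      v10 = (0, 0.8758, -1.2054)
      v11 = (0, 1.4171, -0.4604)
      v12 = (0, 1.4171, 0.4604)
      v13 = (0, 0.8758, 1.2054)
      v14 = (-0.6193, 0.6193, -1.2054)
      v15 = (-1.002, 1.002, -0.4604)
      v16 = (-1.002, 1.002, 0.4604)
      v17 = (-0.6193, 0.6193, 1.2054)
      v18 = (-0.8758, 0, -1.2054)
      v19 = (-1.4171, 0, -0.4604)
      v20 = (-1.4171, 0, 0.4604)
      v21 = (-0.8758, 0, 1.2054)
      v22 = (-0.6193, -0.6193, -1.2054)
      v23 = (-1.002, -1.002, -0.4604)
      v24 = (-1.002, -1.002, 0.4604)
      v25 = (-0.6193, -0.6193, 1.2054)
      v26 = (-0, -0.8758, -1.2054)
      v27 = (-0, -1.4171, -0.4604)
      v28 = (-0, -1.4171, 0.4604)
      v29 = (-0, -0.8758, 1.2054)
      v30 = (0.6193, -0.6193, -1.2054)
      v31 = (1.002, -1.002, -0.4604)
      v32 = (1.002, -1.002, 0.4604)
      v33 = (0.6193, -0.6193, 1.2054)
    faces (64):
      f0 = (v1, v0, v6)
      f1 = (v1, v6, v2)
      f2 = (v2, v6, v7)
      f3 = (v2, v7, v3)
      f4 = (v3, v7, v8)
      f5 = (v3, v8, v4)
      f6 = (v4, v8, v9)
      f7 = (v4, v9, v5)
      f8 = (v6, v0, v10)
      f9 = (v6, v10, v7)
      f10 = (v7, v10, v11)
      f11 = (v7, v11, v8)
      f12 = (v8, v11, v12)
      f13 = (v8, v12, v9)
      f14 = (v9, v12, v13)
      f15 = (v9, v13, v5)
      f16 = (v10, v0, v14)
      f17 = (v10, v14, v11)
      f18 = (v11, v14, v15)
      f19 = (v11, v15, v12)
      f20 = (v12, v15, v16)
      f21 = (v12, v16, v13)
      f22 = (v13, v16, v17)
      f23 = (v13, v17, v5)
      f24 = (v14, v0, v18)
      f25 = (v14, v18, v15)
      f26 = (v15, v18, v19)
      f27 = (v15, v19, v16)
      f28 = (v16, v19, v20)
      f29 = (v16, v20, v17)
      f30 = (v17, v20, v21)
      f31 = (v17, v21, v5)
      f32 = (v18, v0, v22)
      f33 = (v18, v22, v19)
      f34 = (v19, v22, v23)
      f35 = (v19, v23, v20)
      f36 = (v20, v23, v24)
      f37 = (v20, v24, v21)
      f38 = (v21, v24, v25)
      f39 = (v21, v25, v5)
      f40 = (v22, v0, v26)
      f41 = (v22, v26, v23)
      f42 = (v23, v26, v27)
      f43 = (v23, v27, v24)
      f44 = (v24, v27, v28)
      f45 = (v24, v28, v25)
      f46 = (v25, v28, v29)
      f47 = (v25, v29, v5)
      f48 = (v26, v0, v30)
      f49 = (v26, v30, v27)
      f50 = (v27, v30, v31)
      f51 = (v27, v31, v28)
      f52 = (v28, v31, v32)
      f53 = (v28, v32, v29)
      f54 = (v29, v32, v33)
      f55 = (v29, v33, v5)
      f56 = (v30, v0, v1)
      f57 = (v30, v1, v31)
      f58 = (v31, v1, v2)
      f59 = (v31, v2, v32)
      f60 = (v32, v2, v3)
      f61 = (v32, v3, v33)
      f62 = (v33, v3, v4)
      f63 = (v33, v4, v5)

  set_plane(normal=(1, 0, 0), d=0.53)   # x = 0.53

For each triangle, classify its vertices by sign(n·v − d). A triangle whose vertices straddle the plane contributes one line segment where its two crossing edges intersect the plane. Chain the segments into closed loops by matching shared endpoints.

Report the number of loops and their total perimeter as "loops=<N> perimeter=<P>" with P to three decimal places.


loops=1 perimeter=8.195

Straddling triangles (20 of 64):
  (v1,v0,v6) [+-+] → (0.53, 0, -1.31777)–(0.53, 0.53, -1.24644)  len=0.5348
  (v4,v9,v5) [++-] → (0.53, 0.53, 1.24644)–(0.53, 0, 1.31777)  len=0.5348
  (v6,v0,v10) [+--] → (0.53, 0.53, -1.24644)–(0.53, 0.656286, -1.2054)  len=0.1328
  (v6,v10,v7) [+-+] → (0.53, 0.656286, -1.2054)–(0.53, 0.942552, -0.811338)  len=0.4871
  (v7,v10,v11) [+--] → (0.53, 0.942552, -0.811338)–(0.53, 1.19754, -0.4604)  len=0.4338
  (v7,v11,v8) [+-+] → (0.53, 1.19754, -0.4604)–(0.53, 1.19754, 0.0266499)  len=0.4870
  (v8,v11,v12) [+--] → (0.53, 1.19754, 0.0266499)–(0.53, 1.19754, 0.4604)  len=0.4338
  (v8,v12,v9) [+-+] → (0.53, 1.19754, 0.4604)–(0.53, 0.734339, 1.09797)  len=0.7881
  (v9,v12,v13) [+--] → (0.53, 0.734339, 1.09797)–(0.53, 0.656286, 1.2054)  len=0.1328
  (v9,v13,v5) [+--] → (0.53, 0.656286, 1.2054)–(0.53, 0.53, 1.24644)  len=0.1328
  (v26,v0,v30) [--+] → (0.53, -0.53, -1.24644)–(0.53, -0.656286, -1.2054)  len=0.1328
  (v26,v30,v27) [-+-] → (0.53, -0.656286, -1.2054)–(0.53, -0.734339, -1.09797)  len=0.1328
  (v27,v30,v31) [-++] → (0.53, -0.734339, -1.09797)–(0.53, -1.19754, -0.4604)  len=0.7881
  (v27,v31,v28) [-+-] → (0.53, -1.19754, -0.4604)–(0.53, -1.19754, -0.0266499)  len=0.4338
  (v28,v31,v32) [-++] → (0.53, -1.19754, -0.0266499)–(0.53, -1.19754, 0.4604)  len=0.4870
  (v28,v32,v29) [-+-] → (0.53, -1.19754, 0.4604)–(0.53, -0.942552, 0.811338)  len=0.4338
  (v29,v32,v33) [-++] → (0.53, -0.942552, 0.811338)–(0.53, -0.656286, 1.2054)  len=0.4871
  (v29,v33,v5) [-+-] → (0.53, -0.656286, 1.2054)–(0.53, -0.53, 1.24644)  len=0.1328
  (v30,v0,v1) [+-+] → (0.53, -0.53, -1.24644)–(0.53, 0, -1.31777)  len=0.5348
  (v33,v4,v5) [++-] → (0.53, 0, 1.31777)–(0.53, -0.53, 1.24644)  len=0.5348

Chained into 1 loop(s):
  loop 1: 20 segments, perimeter = 8.1953
Total perimeter = 8.195


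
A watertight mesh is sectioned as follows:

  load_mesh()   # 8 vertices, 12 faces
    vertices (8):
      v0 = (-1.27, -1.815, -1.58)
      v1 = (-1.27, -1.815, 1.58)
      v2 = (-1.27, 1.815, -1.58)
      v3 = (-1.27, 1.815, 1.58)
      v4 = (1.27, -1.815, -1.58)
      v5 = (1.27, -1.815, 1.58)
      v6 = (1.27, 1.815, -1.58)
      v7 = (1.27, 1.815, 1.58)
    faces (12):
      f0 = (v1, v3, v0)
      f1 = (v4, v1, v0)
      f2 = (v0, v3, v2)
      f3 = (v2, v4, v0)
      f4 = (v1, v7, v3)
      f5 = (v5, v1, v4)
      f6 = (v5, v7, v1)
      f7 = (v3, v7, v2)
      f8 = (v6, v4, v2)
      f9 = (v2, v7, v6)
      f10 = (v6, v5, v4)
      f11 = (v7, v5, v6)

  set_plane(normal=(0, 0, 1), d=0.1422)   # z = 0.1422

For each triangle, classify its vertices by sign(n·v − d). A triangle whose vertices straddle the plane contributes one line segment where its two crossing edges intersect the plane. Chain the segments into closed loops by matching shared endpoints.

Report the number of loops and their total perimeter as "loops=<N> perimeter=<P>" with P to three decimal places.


loops=1 perimeter=12.340

Straddling triangles (8 of 12):
  (v1,v3,v0) [++-] → (-1.27, 0.16335, 0.1422)–(-1.27, -1.815, 0.1422)  len=1.9783
  (v4,v1,v0) [-+-] → (-0.1143, -1.815, 0.1422)–(-1.27, -1.815, 0.1422)  len=1.1557
  (v0,v3,v2) [-+-] → (-1.27, 0.16335, 0.1422)–(-1.27, 1.815, 0.1422)  len=1.6517
  (v5,v1,v4) [++-] → (-0.1143, -1.815, 0.1422)–(1.27, -1.815, 0.1422)  len=1.3843
  (v3,v7,v2) [++-] → (0.1143, 1.815, 0.1422)–(-1.27, 1.815, 0.1422)  len=1.3843
  (v2,v7,v6) [-+-] → (0.1143, 1.815, 0.1422)–(1.27, 1.815, 0.1422)  len=1.1557
  (v6,v5,v4) [-+-] → (1.27, -0.16335, 0.1422)–(1.27, -1.815, 0.1422)  len=1.6517
  (v7,v5,v6) [++-] → (1.27, -0.16335, 0.1422)–(1.27, 1.815, 0.1422)  len=1.9783

Chained into 1 loop(s):
  loop 1: 8 segments, perimeter = 12.3400
Total perimeter = 12.340


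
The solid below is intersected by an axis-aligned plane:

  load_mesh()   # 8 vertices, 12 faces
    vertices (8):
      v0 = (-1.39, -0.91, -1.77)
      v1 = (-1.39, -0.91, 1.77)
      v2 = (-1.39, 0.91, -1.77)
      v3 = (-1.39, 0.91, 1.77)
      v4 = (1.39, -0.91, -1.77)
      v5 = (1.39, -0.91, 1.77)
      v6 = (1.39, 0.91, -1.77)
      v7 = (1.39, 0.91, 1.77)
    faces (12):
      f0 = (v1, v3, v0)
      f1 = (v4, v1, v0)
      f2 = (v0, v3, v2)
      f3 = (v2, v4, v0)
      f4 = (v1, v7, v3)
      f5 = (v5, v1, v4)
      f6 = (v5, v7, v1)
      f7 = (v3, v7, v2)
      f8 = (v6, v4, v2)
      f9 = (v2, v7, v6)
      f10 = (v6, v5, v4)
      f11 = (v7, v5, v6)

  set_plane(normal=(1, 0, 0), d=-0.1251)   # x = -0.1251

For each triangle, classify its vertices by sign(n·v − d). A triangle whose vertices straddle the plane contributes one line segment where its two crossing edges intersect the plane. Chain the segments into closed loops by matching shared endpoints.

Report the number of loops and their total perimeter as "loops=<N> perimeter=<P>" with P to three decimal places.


Straddling triangles (8 of 12):
  (v4,v1,v0) [+--] → (-0.1251, -0.91, 0.1593)–(-0.1251, -0.91, -1.77)  len=1.9293
  (v2,v4,v0) [-+-] → (-0.1251, 0.0819, -1.77)–(-0.1251, -0.91, -1.77)  len=0.9919
  (v1,v7,v3) [-+-] → (-0.1251, -0.0819, 1.77)–(-0.1251, 0.91, 1.77)  len=0.9919
  (v5,v1,v4) [+-+] → (-0.1251, -0.91, 1.77)–(-0.1251, -0.91, 0.1593)  len=1.6107
  (v5,v7,v1) [++-] → (-0.1251, -0.0819, 1.77)–(-0.1251, -0.91, 1.77)  len=0.8281
  (v3,v7,v2) [-+-] → (-0.1251, 0.91, 1.77)–(-0.1251, 0.91, -0.1593)  len=1.9293
  (v6,v4,v2) [++-] → (-0.1251, 0.0819, -1.77)–(-0.1251, 0.91, -1.77)  len=0.8281
  (v2,v7,v6) [-++] → (-0.1251, 0.91, -0.1593)–(-0.1251, 0.91, -1.77)  len=1.6107

Chained into 1 loop(s):
  loop 1: 8 segments, perimeter = 10.7200
Total perimeter = 10.720

loops=1 perimeter=10.720


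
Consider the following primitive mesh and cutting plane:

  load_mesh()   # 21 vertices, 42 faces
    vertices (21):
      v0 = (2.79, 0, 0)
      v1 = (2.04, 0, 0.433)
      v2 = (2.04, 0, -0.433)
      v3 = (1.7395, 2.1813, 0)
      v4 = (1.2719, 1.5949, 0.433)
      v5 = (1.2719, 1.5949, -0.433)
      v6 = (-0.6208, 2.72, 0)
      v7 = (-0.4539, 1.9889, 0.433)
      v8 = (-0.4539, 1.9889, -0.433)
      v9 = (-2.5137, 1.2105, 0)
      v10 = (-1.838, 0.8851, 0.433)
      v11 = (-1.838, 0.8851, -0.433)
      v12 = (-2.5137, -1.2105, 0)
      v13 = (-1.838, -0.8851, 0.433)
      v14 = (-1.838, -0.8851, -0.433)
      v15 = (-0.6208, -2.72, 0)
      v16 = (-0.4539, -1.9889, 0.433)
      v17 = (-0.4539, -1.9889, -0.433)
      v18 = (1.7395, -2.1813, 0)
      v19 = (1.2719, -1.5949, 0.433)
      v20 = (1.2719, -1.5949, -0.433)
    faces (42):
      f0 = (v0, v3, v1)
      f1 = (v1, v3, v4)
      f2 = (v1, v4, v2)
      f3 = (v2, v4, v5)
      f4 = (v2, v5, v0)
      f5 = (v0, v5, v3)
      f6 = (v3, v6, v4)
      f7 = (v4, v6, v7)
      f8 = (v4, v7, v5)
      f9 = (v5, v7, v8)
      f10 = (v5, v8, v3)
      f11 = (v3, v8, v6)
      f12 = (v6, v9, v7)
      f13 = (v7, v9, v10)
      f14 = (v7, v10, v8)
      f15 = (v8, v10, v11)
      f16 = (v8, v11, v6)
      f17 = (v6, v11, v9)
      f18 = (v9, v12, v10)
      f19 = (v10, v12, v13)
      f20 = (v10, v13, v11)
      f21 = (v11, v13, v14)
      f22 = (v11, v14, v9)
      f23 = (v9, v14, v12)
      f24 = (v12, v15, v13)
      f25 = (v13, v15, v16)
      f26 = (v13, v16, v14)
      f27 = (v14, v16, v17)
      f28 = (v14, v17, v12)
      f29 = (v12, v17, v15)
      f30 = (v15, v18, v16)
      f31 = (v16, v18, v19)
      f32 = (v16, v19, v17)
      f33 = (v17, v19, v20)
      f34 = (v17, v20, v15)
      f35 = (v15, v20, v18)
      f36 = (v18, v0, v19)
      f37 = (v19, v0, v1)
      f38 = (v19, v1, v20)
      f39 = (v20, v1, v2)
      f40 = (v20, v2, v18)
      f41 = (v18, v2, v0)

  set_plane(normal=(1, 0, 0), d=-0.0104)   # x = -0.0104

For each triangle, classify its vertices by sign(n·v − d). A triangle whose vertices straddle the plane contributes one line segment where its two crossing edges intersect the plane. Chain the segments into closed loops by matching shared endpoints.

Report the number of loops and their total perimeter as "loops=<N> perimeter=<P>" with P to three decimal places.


Straddling triangles (12 of 42):
  (v3,v6,v4) [+-+] → (-0.0104, 2.58069, 0)–(-0.0104, 2.35715, 0.139643)  len=0.2636
  (v4,v6,v7) [+--] → (-0.0104, 2.35715, 0.139643)–(-0.0104, 1.88765, 0.433)  len=0.5536
  (v4,v7,v5) [+-+] → (-0.0104, 1.88765, 0.433)–(-0.0104, 1.88765, 0.210453)  len=0.2225
  (v5,v7,v8) [+--] → (-0.0104, 1.88765, 0.210453)–(-0.0104, 1.88765, -0.433)  len=0.6435
  (v5,v8,v3) [+-+] → (-0.0104, 1.88765, -0.433)–(-0.0104, 2.0278, -0.345448)  len=0.1653
  (v3,v8,v6) [+--] → (-0.0104, 2.0278, -0.345448)–(-0.0104, 2.58069, 0)  len=0.6519
  (v15,v18,v16) [-+-] → (-0.0104, -2.58069, 0)–(-0.0104, -2.0278, 0.345448)  len=0.6519
  (v16,v18,v19) [-++] → (-0.0104, -2.0278, 0.345448)–(-0.0104, -1.88765, 0.433)  len=0.1653
  (v16,v19,v17) [-+-] → (-0.0104, -1.88765, 0.433)–(-0.0104, -1.88765, -0.210453)  len=0.6435
  (v17,v19,v20) [-++] → (-0.0104, -1.88765, -0.210453)–(-0.0104, -1.88765, -0.433)  len=0.2225
  (v17,v20,v15) [-+-] → (-0.0104, -1.88765, -0.433)–(-0.0104, -2.35715, -0.139643)  len=0.5536
  (v15,v20,v18) [-++] → (-0.0104, -2.35715, -0.139643)–(-0.0104, -2.58069, 0)  len=0.2636

Chained into 2 loop(s):
  loop 1: 6 segments, perimeter = 2.5004
  loop 2: 6 segments, perimeter = 2.5004
Total perimeter = 5.001

loops=2 perimeter=5.001


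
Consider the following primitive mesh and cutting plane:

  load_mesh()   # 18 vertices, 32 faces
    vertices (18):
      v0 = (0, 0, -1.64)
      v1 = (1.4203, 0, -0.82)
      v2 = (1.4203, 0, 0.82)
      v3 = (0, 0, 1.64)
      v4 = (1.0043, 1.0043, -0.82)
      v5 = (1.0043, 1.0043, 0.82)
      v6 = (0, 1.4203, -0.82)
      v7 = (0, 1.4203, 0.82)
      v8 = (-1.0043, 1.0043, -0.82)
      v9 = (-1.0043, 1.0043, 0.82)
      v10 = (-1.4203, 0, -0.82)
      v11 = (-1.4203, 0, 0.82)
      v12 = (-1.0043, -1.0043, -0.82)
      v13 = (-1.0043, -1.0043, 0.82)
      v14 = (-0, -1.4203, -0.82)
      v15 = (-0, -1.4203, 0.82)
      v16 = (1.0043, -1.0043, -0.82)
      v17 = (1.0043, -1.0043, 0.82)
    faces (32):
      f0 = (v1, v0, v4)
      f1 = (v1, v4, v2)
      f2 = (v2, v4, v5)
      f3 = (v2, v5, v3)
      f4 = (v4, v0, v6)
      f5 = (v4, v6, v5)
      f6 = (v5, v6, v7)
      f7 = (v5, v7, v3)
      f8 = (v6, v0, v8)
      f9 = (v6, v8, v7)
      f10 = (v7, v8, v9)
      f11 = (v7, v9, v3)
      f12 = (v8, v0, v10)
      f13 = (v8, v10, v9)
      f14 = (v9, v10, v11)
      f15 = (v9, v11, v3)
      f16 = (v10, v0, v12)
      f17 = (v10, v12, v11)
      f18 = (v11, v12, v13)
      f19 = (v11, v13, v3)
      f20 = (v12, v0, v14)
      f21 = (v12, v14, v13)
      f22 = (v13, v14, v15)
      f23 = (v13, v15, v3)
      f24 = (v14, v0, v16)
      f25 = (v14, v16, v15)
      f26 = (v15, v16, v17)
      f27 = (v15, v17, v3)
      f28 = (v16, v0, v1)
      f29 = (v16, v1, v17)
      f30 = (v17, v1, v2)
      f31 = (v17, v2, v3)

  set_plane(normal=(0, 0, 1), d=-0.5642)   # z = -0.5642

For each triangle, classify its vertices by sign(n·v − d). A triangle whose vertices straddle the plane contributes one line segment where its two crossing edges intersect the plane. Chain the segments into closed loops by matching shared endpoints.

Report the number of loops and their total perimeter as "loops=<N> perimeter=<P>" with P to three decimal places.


loops=1 perimeter=8.696

Straddling triangles (16 of 32):
  (v1,v4,v2) [--+] → (1.06919, 0.847654, -0.5642)–(1.4203, 0, -0.5642)  len=0.9175
  (v2,v4,v5) [+-+] → (1.06919, 0.847654, -0.5642)–(1.0043, 1.0043, -0.5642)  len=0.1696
  (v4,v6,v5) [--+] → (0.156646, 1.35541, -0.5642)–(1.0043, 1.0043, -0.5642)  len=0.9175
  (v5,v6,v7) [+-+] → (0.156646, 1.35541, -0.5642)–(0, 1.4203, -0.5642)  len=0.1696
  (v6,v8,v7) [--+] → (-0.847654, 1.06919, -0.5642)–(0, 1.4203, -0.5642)  len=0.9175
  (v7,v8,v9) [+-+] → (-0.847654, 1.06919, -0.5642)–(-1.0043, 1.0043, -0.5642)  len=0.1696
  (v8,v10,v9) [--+] → (-1.35541, 0.156646, -0.5642)–(-1.0043, 1.0043, -0.5642)  len=0.9175
  (v9,v10,v11) [+-+] → (-1.35541, 0.156646, -0.5642)–(-1.4203, 0, -0.5642)  len=0.1696
  (v10,v12,v11) [--+] → (-1.06919, -0.847654, -0.5642)–(-1.4203, 0, -0.5642)  len=0.9175
  (v11,v12,v13) [+-+] → (-1.06919, -0.847654, -0.5642)–(-1.0043, -1.0043, -0.5642)  len=0.1696
  (v12,v14,v13) [--+] → (-0.156646, -1.35541, -0.5642)–(-1.0043, -1.0043, -0.5642)  len=0.9175
  (v13,v14,v15) [+-+] → (-0.156646, -1.35541, -0.5642)–(0, -1.4203, -0.5642)  len=0.1696
  (v14,v16,v15) [--+] → (0.847654, -1.06919, -0.5642)–(0, -1.4203, -0.5642)  len=0.9175
  (v15,v16,v17) [+-+] → (0.847654, -1.06919, -0.5642)–(1.0043, -1.0043, -0.5642)  len=0.1696
  (v16,v1,v17) [--+] → (1.35541, -0.156646, -0.5642)–(1.0043, -1.0043, -0.5642)  len=0.9175
  (v17,v1,v2) [+-+] → (1.35541, -0.156646, -0.5642)–(1.4203, 0, -0.5642)  len=0.1696

Chained into 1 loop(s):
  loop 1: 16 segments, perimeter = 8.6964
Total perimeter = 8.696


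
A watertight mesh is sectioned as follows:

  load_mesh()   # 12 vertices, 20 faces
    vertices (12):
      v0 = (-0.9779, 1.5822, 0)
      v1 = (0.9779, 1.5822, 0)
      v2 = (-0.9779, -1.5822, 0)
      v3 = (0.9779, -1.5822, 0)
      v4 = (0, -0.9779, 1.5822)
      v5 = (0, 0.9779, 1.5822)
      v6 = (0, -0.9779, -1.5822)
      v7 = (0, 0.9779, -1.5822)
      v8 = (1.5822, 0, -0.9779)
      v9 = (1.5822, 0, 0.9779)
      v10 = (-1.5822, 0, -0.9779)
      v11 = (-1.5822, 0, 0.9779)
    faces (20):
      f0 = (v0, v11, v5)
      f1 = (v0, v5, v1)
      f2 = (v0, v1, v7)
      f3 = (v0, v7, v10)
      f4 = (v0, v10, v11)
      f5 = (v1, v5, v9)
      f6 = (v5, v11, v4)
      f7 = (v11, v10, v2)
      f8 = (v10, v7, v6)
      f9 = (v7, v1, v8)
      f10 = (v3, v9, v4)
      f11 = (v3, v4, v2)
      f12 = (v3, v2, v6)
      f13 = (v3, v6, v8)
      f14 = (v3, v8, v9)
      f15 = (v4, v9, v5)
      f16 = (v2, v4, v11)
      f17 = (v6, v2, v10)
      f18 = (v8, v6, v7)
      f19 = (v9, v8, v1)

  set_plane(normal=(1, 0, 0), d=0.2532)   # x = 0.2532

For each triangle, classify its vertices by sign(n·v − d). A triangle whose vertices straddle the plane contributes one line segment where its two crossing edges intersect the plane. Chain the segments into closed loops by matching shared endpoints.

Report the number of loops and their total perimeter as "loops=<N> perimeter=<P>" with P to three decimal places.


Straddling triangles (10 of 20):
  (v0,v5,v1) [--+] → (0.2532, 1.13437, 1.17253)–(0.2532, 1.5822, 0)  len=1.2551
  (v0,v1,v7) [-+-] → (0.2532, 1.5822, 0)–(0.2532, 1.13437, -1.17253)  len=1.2551
  (v1,v5,v9) [+-+] → (0.2532, 1.13437, 1.17253)–(0.2532, 0.821406, 1.48549)  len=0.4426
  (v7,v1,v8) [-++] → (0.2532, 1.13437, -1.17253)–(0.2532, 0.821406, -1.48549)  len=0.4426
  (v3,v9,v4) [++-] → (0.2532, -0.821406, 1.48549)–(0.2532, -1.13437, 1.17253)  len=0.4426
  (v3,v4,v2) [+--] → (0.2532, -1.13437, 1.17253)–(0.2532, -1.5822, 0)  len=1.2551
  (v3,v2,v6) [+--] → (0.2532, -1.5822, 0)–(0.2532, -1.13437, -1.17253)  len=1.2551
  (v3,v6,v8) [+-+] → (0.2532, -1.13437, -1.17253)–(0.2532, -0.821406, -1.48549)  len=0.4426
  (v4,v9,v5) [-+-] → (0.2532, -0.821406, 1.48549)–(0.2532, 0.821406, 1.48549)  len=1.6428
  (v8,v6,v7) [+--] → (0.2532, -0.821406, -1.48549)–(0.2532, 0.821406, -1.48549)  len=1.6428

Chained into 1 loop(s):
  loop 1: 10 segments, perimeter = 10.0766
Total perimeter = 10.077

loops=1 perimeter=10.077


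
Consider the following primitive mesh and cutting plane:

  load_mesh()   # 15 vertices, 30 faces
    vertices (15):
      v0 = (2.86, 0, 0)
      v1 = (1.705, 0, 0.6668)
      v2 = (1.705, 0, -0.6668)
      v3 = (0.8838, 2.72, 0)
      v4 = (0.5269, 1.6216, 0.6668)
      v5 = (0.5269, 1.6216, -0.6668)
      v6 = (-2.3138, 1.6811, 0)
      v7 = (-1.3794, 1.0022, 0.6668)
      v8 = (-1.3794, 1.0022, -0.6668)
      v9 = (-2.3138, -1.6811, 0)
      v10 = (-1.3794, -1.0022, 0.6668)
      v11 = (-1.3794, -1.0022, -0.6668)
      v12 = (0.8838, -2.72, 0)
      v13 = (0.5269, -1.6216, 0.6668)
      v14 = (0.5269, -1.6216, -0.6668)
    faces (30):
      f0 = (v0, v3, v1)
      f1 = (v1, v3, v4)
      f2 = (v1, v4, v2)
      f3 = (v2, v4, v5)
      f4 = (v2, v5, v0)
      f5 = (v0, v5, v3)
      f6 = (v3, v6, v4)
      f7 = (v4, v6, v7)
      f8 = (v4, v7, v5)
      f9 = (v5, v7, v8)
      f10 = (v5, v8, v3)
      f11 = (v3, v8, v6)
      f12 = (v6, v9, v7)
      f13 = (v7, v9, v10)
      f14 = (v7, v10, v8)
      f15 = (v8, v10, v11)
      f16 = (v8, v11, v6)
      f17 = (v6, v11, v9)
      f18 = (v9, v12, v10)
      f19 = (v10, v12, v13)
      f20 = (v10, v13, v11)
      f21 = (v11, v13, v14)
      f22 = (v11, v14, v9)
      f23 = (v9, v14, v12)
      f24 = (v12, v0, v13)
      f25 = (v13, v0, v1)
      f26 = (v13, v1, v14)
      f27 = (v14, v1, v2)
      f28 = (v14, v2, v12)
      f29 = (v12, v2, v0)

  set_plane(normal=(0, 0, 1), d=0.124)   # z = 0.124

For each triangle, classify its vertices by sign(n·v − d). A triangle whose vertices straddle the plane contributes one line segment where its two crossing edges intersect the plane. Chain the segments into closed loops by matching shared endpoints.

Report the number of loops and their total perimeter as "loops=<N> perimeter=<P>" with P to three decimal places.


loops=2 perimeter=25.570

Straddling triangles (20 of 30):
  (v0,v3,v1) [--+] → (1.03651, 2.21418, 0.124)–(2.64521, 0, 0.124)  len=2.7369
  (v1,v3,v4) [+-+] → (1.03651, 2.21418, 0.124)–(0.81743, 2.51574, 0.124)  len=0.3727
  (v1,v4,v2) [++-] → (1.00641, 0.961579, 0.124)–(1.705, 0, 0.124)  len=1.1886
  (v2,v4,v5) [-+-] → (1.00641, 0.961579, 0.124)–(0.5269, 1.6216, 0.124)  len=0.8158
  (v3,v6,v4) [--+] → (-1.78554, 1.67004, 0.124)–(0.81743, 2.51574, 0.124)  len=2.7369
  (v4,v6,v7) [+-+] → (-1.78554, 1.67004, 0.124)–(-2.14004, 1.55485, 0.124)  len=0.3727
  (v4,v7,v5) [++-] → (-0.6035, 1.25431, 0.124)–(0.5269, 1.6216, 0.124)  len=1.1886
  (v5,v7,v8) [-+-] → (-0.6035, 1.25431, 0.124)–(-1.3794, 1.0022, 0.124)  len=0.8158
  (v6,v9,v7) [--+] → (-2.14004, -1.18211, 0.124)–(-2.14004, 1.55485, 0.124)  len=2.7370
  (v7,v9,v10) [+-+] → (-2.14004, -1.18211, 0.124)–(-2.14004, -1.55485, 0.124)  len=0.3727
  (v7,v10,v8) [++-] → (-1.3794, -0.186372, 0.124)–(-1.3794, 1.0022, 0.124)  len=1.1886
  (v8,v10,v11) [-+-] → (-1.3794, -0.186372, 0.124)–(-1.3794, -1.0022, 0.124)  len=0.8158
  (v9,v12,v10) [--+] → (0.462929, -2.40055, 0.124)–(-2.14004, -1.55485, 0.124)  len=2.7369
  (v10,v12,v13) [+-+] → (0.462929, -2.40055, 0.124)–(0.81743, -2.51574, 0.124)  len=0.3727
  (v10,v13,v11) [++-] → (-0.249, -1.36949, 0.124)–(-1.3794, -1.0022, 0.124)  len=1.1886
  (v11,v13,v14) [-+-] → (-0.249, -1.36949, 0.124)–(0.5269, -1.6216, 0.124)  len=0.8158
  (v12,v0,v13) [--+] → (2.42613, -0.301557, 0.124)–(0.81743, -2.51574, 0.124)  len=2.7369
  (v13,v0,v1) [+-+] → (2.42613, -0.301557, 0.124)–(2.64521, 0, 0.124)  len=0.3727
  (v13,v1,v14) [++-] → (1.22549, -0.660021, 0.124)–(0.5269, -1.6216, 0.124)  len=1.1886
  (v14,v1,v2) [-+-] → (1.22549, -0.660021, 0.124)–(1.705, 0, 0.124)  len=0.8158

Chained into 2 loop(s):
  loop 1: 10 segments, perimeter = 15.5482
  loop 2: 10 segments, perimeter = 10.0220
Total perimeter = 25.570


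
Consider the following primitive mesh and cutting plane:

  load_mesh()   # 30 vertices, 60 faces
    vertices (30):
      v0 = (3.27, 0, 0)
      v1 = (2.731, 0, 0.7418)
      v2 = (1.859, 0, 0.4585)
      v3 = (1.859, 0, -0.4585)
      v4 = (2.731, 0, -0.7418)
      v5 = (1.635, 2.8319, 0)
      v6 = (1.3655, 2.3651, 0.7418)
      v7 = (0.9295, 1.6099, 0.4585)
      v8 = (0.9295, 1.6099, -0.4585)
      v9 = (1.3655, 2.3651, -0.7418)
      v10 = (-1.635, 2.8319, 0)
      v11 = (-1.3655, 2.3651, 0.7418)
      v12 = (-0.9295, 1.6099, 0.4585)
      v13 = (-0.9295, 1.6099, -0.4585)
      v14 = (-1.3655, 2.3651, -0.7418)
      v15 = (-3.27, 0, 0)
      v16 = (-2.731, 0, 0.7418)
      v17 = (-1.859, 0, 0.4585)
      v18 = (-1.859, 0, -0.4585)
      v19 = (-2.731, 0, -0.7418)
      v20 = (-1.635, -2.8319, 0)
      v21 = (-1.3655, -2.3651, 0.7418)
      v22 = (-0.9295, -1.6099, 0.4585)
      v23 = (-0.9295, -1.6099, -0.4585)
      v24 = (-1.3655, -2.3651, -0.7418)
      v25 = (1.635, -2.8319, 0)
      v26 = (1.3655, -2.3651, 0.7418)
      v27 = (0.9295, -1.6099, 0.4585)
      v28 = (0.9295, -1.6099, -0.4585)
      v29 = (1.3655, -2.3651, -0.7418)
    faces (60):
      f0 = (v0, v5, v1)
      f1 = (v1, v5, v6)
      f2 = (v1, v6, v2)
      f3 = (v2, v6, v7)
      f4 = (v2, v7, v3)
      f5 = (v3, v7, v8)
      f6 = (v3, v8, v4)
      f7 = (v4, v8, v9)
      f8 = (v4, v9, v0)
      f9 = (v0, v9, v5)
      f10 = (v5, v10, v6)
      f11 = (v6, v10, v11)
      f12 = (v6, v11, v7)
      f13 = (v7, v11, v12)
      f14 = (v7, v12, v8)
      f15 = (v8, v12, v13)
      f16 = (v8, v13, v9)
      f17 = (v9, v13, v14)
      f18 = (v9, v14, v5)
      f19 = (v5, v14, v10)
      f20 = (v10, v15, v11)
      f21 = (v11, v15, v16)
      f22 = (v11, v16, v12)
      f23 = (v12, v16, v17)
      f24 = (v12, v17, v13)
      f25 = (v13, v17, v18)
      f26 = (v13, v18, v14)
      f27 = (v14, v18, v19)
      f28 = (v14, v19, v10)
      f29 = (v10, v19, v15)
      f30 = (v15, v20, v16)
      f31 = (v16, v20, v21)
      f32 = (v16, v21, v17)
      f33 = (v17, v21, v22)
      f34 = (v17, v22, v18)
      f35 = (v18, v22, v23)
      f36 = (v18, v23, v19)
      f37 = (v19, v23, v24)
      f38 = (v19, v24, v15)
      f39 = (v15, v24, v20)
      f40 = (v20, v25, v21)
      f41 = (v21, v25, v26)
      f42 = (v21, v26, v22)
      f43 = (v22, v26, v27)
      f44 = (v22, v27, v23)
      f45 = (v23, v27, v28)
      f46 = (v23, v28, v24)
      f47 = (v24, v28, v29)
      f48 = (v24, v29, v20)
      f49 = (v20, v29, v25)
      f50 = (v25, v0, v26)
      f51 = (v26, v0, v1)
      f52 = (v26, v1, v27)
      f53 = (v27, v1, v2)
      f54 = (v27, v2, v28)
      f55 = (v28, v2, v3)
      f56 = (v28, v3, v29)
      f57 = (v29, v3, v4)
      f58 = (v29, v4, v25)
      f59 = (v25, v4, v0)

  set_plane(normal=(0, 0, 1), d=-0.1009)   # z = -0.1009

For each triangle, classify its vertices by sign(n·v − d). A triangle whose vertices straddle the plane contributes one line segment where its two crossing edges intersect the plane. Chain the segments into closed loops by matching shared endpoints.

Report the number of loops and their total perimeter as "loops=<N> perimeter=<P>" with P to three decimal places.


loops=2 perimeter=30.334

Straddling triangles (24 of 60):
  (v2,v7,v3) [++-] → (1.49653, 0.627808, -0.1009)–(1.859, 0, -0.1009)  len=0.7249
  (v3,v7,v8) [-+-] → (1.49653, 0.627808, -0.1009)–(0.9295, 1.6099, -0.1009)  len=1.1340
  (v4,v9,v0) [--+] → (3.01095, 0.321702, -0.1009)–(3.19668, 0, -0.1009)  len=0.3715
  (v0,v9,v5) [+-+] → (3.01095, 0.321702, -0.1009)–(1.59834, 2.76841, -0.1009)  len=2.8252
  (v7,v12,v8) [++-] → (0.204551, 1.6099, -0.1009)–(0.9295, 1.6099, -0.1009)  len=0.7249
  (v8,v12,v13) [-+-] → (0.204551, 1.6099, -0.1009)–(-0.9295, 1.6099, -0.1009)  len=1.1341
  (v9,v14,v5) [--+] → (1.22687, 2.76841, -0.1009)–(1.59834, 2.76841, -0.1009)  len=0.3715
  (v5,v14,v10) [+-+] → (1.22687, 2.76841, -0.1009)–(-1.59834, 2.76841, -0.1009)  len=2.8252
  (v12,v17,v13) [++-] → (-1.29197, 0.982092, -0.1009)–(-0.9295, 1.6099, -0.1009)  len=0.7249
  (v13,v17,v18) [-+-] → (-1.29197, 0.982092, -0.1009)–(-1.859, 0, -0.1009)  len=1.1340
  (v14,v19,v10) [--+] → (-1.78408, 2.4467, -0.1009)–(-1.59834, 2.76841, -0.1009)  len=0.3715
  (v10,v19,v15) [+-+] → (-1.78408, 2.4467, -0.1009)–(-3.19668, 0, -0.1009)  len=2.8252
  (v17,v22,v18) [++-] → (-1.49653, -0.627808, -0.1009)–(-1.859, 0, -0.1009)  len=0.7249
  (v18,v22,v23) [-+-] → (-1.49653, -0.627808, -0.1009)–(-0.9295, -1.6099, -0.1009)  len=1.1340
  (v19,v24,v15) [--+] → (-3.01095, -0.321702, -0.1009)–(-3.19668, 0, -0.1009)  len=0.3715
  (v15,v24,v20) [+-+] → (-3.01095, -0.321702, -0.1009)–(-1.59834, -2.76841, -0.1009)  len=2.8252
  (v22,v27,v23) [++-] → (-0.204551, -1.6099, -0.1009)–(-0.9295, -1.6099, -0.1009)  len=0.7249
  (v23,v27,v28) [-+-] → (-0.204551, -1.6099, -0.1009)–(0.9295, -1.6099, -0.1009)  len=1.1341
  (v24,v29,v20) [--+] → (-1.22687, -2.76841, -0.1009)–(-1.59834, -2.76841, -0.1009)  len=0.3715
  (v20,v29,v25) [+-+] → (-1.22687, -2.76841, -0.1009)–(1.59834, -2.76841, -0.1009)  len=2.8252
  (v27,v2,v28) [++-] → (1.29197, -0.982092, -0.1009)–(0.9295, -1.6099, -0.1009)  len=0.7249
  (v28,v2,v3) [-+-] → (1.29197, -0.982092, -0.1009)–(1.859, 0, -0.1009)  len=1.1340
  (v29,v4,v25) [--+] → (1.78408, -2.4467, -0.1009)–(1.59834, -2.76841, -0.1009)  len=0.3715
  (v25,v4,v0) [+-+] → (1.78408, -2.4467, -0.1009)–(3.19668, 0, -0.1009)  len=2.8252

Chained into 2 loop(s):
  loop 1: 12 segments, perimeter = 11.1539
  loop 2: 12 segments, perimeter = 19.1801
Total perimeter = 30.334


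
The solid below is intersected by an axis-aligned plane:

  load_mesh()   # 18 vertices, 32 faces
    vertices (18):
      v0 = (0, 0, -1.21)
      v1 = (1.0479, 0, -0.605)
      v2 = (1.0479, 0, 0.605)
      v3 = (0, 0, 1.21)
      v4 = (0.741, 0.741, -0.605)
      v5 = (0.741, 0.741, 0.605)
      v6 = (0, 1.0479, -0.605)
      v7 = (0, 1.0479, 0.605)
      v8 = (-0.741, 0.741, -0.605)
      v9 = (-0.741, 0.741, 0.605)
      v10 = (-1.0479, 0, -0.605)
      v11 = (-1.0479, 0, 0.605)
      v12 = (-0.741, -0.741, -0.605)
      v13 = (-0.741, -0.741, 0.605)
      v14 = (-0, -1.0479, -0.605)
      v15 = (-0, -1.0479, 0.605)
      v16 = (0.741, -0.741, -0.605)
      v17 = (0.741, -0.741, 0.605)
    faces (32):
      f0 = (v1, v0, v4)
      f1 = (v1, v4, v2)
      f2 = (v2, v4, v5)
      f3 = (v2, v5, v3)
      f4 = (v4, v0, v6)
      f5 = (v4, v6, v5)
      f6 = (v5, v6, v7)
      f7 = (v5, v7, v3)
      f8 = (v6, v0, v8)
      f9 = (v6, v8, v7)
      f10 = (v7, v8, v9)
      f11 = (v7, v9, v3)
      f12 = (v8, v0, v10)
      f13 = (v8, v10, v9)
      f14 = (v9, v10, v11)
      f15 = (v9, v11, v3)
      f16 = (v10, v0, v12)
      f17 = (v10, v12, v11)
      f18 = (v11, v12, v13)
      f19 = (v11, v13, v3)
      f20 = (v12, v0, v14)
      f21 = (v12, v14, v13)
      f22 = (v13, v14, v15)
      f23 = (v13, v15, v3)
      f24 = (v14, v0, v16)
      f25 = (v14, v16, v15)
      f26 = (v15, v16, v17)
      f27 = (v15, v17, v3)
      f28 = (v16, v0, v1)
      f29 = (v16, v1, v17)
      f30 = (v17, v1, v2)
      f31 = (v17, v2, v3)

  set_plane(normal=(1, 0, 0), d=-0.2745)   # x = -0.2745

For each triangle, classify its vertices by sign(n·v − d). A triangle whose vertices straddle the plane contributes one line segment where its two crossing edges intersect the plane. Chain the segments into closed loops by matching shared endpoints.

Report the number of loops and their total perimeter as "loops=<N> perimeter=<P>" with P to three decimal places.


Straddling triangles (12 of 32):
  (v6,v0,v8) [++-] → (-0.2745, 0.2745, -0.985881)–(-0.2745, 0.93421, -0.605)  len=0.7618
  (v6,v8,v7) [+-+] → (-0.2745, 0.93421, -0.605)–(-0.2745, 0.93421, 0.156761)  len=0.7618
  (v7,v8,v9) [+--] → (-0.2745, 0.93421, 0.156761)–(-0.2745, 0.93421, 0.605)  len=0.4482
  (v7,v9,v3) [+-+] → (-0.2745, 0.93421, 0.605)–(-0.2745, 0.2745, 0.985881)  len=0.7618
  (v8,v0,v10) [-+-] → (-0.2745, 0.2745, -0.985881)–(-0.2745, 0, -1.05152)  len=0.2822
  (v9,v11,v3) [--+] → (-0.2745, 0, 1.05152)–(-0.2745, 0.2745, 0.985881)  len=0.2822
  (v10,v0,v12) [-+-] → (-0.2745, 0, -1.05152)–(-0.2745, -0.2745, -0.985881)  len=0.2822
  (v11,v13,v3) [--+] → (-0.2745, -0.2745, 0.985881)–(-0.2745, 0, 1.05152)  len=0.2822
  (v12,v0,v14) [-++] → (-0.2745, -0.2745, -0.985881)–(-0.2745, -0.93421, -0.605)  len=0.7618
  (v12,v14,v13) [-+-] → (-0.2745, -0.93421, -0.605)–(-0.2745, -0.93421, -0.156761)  len=0.4482
  (v13,v14,v15) [-++] → (-0.2745, -0.93421, -0.156761)–(-0.2745, -0.93421, 0.605)  len=0.7618
  (v13,v15,v3) [-++] → (-0.2745, -0.93421, 0.605)–(-0.2745, -0.2745, 0.985881)  len=0.7618

Chained into 1 loop(s):
  loop 1: 12 segments, perimeter = 6.5960
Total perimeter = 6.596

loops=1 perimeter=6.596
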